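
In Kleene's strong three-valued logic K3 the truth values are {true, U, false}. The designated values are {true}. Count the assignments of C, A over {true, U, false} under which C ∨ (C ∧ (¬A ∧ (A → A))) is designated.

3

Designated under: (C=true, A=true); (C=true, A=U); (C=true, A=false).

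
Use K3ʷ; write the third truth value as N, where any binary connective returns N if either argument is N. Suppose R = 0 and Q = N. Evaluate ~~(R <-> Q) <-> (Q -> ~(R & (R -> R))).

R <-> Q = 0 <-> N = N
~(R <-> Q) = ~N = N
~~(R <-> Q) = ~N = N
R -> R = 0 -> 0 = 1
R & (R -> R) = 0 & 1 = 0
~(R & (R -> R)) = ~0 = 1
Q -> ~(R & (R -> R)) = N -> 1 = N
~~(R <-> Q) <-> (Q -> ~(R & (R -> R))) = N <-> N = N

N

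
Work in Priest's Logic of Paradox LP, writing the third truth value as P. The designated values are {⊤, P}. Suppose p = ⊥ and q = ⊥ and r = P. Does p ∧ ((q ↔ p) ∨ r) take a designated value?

No

q ↔ p = ⊥ ↔ ⊥ = ⊤
(q ↔ p) ∨ r = ⊤ ∨ P = ⊤
p ∧ ((q ↔ p) ∨ r) = ⊥ ∧ ⊤ = ⊥
⊥ ∉ {⊤, P}.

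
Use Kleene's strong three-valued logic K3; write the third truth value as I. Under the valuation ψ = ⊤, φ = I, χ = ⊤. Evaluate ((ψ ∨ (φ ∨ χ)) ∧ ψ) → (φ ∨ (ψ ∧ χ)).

φ ∨ χ = I ∨ ⊤ = ⊤
ψ ∨ (φ ∨ χ) = ⊤ ∨ ⊤ = ⊤
(ψ ∨ (φ ∨ χ)) ∧ ψ = ⊤ ∧ ⊤ = ⊤
ψ ∧ χ = ⊤ ∧ ⊤ = ⊤
φ ∨ (ψ ∧ χ) = I ∨ ⊤ = ⊤
((ψ ∨ (φ ∨ χ)) ∧ ψ) → (φ ∨ (ψ ∧ χ)) = ⊤ → ⊤ = ⊤

⊤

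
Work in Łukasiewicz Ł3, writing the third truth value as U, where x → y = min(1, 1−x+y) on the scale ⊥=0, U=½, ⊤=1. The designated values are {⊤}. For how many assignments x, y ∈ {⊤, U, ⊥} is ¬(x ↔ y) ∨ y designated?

Designated under: (x=⊤, y=⊤); (x=⊤, y=⊥); (x=U, y=⊤); (x=⊥, y=⊤).

4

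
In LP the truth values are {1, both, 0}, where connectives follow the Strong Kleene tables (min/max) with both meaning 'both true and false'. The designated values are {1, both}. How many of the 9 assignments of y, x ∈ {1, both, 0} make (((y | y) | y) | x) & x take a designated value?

Of the 9 assignments, 6 give a value in {1, both}.

6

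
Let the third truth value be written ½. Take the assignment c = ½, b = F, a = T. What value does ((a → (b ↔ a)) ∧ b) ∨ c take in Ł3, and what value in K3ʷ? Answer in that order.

In Ł3: b ↔ a = F ↔ T = F
a → (b ↔ a) = T → F = F
(a → (b ↔ a)) ∧ b = F ∧ F = F
((a → (b ↔ a)) ∧ b) ∨ c = F ∨ ½ = ½
In K3ʷ: b ↔ a = F ↔ T = F
a → (b ↔ a) = T → F = F
(a → (b ↔ a)) ∧ b = F ∧ F = F
((a → (b ↔ a)) ∧ b) ∨ c = F ∨ ½ = ½

½; ½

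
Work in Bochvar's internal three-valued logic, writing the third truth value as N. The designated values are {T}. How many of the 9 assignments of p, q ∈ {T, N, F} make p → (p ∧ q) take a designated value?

3

Designated under: (p=T, q=T); (p=F, q=T); (p=F, q=F).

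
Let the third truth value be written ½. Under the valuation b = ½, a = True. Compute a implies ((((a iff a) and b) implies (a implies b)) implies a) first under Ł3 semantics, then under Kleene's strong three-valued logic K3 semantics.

True; True

In Ł3: a iff a = True iff True = True
(a iff a) and b = True and ½ = ½
a implies b = True implies ½ = ½
((a iff a) and b) implies (a implies b) = ½ implies ½ = True
(((a iff a) and b) implies (a implies b)) implies a = True implies True = True
a implies ((((a iff a) and b) implies (a implies b)) implies a) = True implies True = True
In Kleene's strong three-valued logic K3: a iff a = True iff True = True
(a iff a) and b = True and ½ = ½
a implies b = True implies ½ = ½  [not True or ½]
((a iff a) and b) implies (a implies b) = ½ implies ½ = ½
(((a iff a) and b) implies (a implies b)) implies a = ½ implies True = True
a implies ((((a iff a) and b) implies (a implies b)) implies a) = True implies True = True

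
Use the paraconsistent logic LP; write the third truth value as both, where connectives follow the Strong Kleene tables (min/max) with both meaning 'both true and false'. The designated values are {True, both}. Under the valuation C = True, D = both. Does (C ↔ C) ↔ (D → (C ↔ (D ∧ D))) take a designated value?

C ↔ C = True ↔ True = True
D ∧ D = both ∧ both = both
C ↔ (D ∧ D) = True ↔ both = both
D → (C ↔ (D ∧ D)) = both → both = both  [¬both ∨ both]
(C ↔ C) ↔ (D → (C ↔ (D ∧ D))) = True ↔ both = both
both ∈ {True, both}.

Yes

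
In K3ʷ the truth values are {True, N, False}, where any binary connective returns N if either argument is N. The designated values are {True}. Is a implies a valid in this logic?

No

Countermodel: a=N gives N, which is not designated.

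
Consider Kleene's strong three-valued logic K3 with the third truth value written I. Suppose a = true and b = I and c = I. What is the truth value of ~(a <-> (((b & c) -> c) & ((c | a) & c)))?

I

b & c = I & I = I
(b & c) -> c = I -> I = I  [~I | I]
c | a = I | true = true
(c | a) & c = true & I = I
((b & c) -> c) & ((c | a) & c) = I & I = I
a <-> (((b & c) -> c) & ((c | a) & c)) = true <-> I = I
~(a <-> (((b & c) -> c) & ((c | a) & c))) = ~I = I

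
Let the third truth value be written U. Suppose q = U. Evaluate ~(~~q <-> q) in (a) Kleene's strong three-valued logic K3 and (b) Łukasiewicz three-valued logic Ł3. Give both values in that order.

In Kleene's strong three-valued logic K3: ~q = ~U = U
~~q = ~U = U
~~q <-> q = U <-> U = U
~(~~q <-> q) = ~U = U
In Łukasiewicz three-valued logic Ł3: ~q = ~U = U
~~q = ~U = U
~~q <-> q = U <-> U = ⊤  [1 − |½−½|]
~(~~q <-> q) = ~⊤ = ⊥
They differ because Kleene's strong three-valued logic K3 and Łukasiewicz three-valued logic Ł3 treat U differently under implication.

U; ⊥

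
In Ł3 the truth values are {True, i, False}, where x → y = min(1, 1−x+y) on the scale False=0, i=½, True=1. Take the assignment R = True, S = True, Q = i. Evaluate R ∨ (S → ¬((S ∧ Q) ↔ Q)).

True

S ∧ Q = True ∧ i = i
(S ∧ Q) ↔ Q = i ↔ i = True  [1 − |½−½|]
¬((S ∧ Q) ↔ Q) = ¬True = False
S → ¬((S ∧ Q) ↔ Q) = True → False = False
R ∨ (S → ¬((S ∧ Q) ↔ Q)) = True ∨ False = True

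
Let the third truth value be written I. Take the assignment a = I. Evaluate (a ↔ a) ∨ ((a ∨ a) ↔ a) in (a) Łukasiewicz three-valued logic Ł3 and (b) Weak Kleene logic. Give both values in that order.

1; I

In Łukasiewicz three-valued logic Ł3: a ↔ a = I ↔ I = 1
a ∨ a = I ∨ I = I
(a ∨ a) ↔ a = I ↔ I = 1
(a ↔ a) ∨ ((a ∨ a) ↔ a) = 1 ∨ 1 = 1
In Weak Kleene logic: a ↔ a = I ↔ I = I
a ∨ a = I ∨ I = I
(a ∨ a) ↔ a = I ↔ I = I
(a ↔ a) ∨ ((a ∨ a) ↔ a) = I ∨ I = I
They differ because Łukasiewicz three-valued logic Ł3 and Weak Kleene logic treat I differently under the binary connectives.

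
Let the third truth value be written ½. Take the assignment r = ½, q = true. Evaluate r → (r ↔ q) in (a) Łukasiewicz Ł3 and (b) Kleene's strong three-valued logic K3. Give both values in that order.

In Łukasiewicz Ł3: r ↔ q = ½ ↔ true = ½
r → (r ↔ q) = ½ → ½ = true
In Kleene's strong three-valued logic K3: r ↔ q = ½ ↔ true = ½
r → (r ↔ q) = ½ → ½ = ½
They differ because Łukasiewicz Ł3 and Kleene's strong three-valued logic K3 treat ½ differently under implication.

true; ½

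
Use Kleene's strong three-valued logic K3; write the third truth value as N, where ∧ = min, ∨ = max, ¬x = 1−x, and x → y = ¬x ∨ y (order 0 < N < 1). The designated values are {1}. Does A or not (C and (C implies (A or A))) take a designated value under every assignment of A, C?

No

Countermodel: A=N, C=1 gives N, which is not designated.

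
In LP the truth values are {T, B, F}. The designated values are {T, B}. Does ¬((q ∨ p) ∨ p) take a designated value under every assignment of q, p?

Countermodel: q=T, p=T gives F, which is not designated.

No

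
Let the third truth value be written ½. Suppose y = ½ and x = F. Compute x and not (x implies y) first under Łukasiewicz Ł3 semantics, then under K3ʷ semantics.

F; ½

In Łukasiewicz Ł3: x implies y = F implies ½ = T
not (x implies y) = not T = F
x and not (x implies y) = F and F = F
In K3ʷ: x implies y = F implies ½ = ½  [any arg is the third value ⇒ result is the third value]
not (x implies y) = not ½ = ½
x and not (x implies y) = F and ½ = ½
They differ because Łukasiewicz Ł3 and K3ʷ treat ½ differently under the binary connectives.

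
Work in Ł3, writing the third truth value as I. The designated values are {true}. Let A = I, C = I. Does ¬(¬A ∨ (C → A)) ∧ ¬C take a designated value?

No

¬A = ¬I = I
C → A = I → I = true  [min(1, 1−½+½)]
¬A ∨ (C → A) = I ∨ true = true
¬(¬A ∨ (C → A)) = ¬true = false
¬C = ¬I = I
¬(¬A ∨ (C → A)) ∧ ¬C = false ∧ I = false
false ∉ {true}.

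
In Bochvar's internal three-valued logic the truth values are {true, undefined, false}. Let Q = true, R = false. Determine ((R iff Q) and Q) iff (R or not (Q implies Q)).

R iff Q = false iff true = false
(R iff Q) and Q = false and true = false
Q implies Q = true implies true = true
not (Q implies Q) = not true = false
R or not (Q implies Q) = false or false = false
((R iff Q) and Q) iff (R or not (Q implies Q)) = false iff false = true

true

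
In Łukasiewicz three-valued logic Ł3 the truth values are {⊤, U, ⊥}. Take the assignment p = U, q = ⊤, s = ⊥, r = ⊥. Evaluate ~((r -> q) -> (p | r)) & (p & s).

r -> q = ⊥ -> ⊤ = ⊤
p | r = U | ⊥ = U
(r -> q) -> (p | r) = ⊤ -> U = U  [min(1, 1−1+½)]
~((r -> q) -> (p | r)) = ~U = U
p & s = U & ⊥ = ⊥
~((r -> q) -> (p | r)) & (p & s) = U & ⊥ = ⊥

⊥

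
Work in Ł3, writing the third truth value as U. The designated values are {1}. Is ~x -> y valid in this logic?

No

Countermodel: x=U, y=0 gives U, which is not designated.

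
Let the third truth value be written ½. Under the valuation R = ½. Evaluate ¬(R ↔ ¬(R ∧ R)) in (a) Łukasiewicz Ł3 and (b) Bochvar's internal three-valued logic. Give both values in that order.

false; ½

In Łukasiewicz Ł3: R ∧ R = ½ ∧ ½ = ½
¬(R ∧ R) = ¬½ = ½
R ↔ ¬(R ∧ R) = ½ ↔ ½ = true  [1 − |½−½|]
¬(R ↔ ¬(R ∧ R)) = ¬true = false
In Bochvar's internal three-valued logic: R ∧ R = ½ ∧ ½ = ½
¬(R ∧ R) = ¬½ = ½
R ↔ ¬(R ∧ R) = ½ ↔ ½ = ½
¬(R ↔ ¬(R ∧ R)) = ¬½ = ½
They differ because Łukasiewicz Ł3 and Bochvar's internal three-valued logic treat ½ differently under the binary connectives.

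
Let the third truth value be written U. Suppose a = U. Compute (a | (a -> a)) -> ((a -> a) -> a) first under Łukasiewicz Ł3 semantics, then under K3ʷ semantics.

U; U

In Łukasiewicz Ł3: a -> a = U -> U = ⊤  [min(1, 1−½+½)]
a | (a -> a) = U | ⊤ = ⊤
a -> a = U -> U = ⊤
(a -> a) -> a = ⊤ -> U = U
(a | (a -> a)) -> ((a -> a) -> a) = ⊤ -> U = U
In K3ʷ: a -> a = U -> U = U
a | (a -> a) = U | U = U
a -> a = U -> U = U
(a -> a) -> a = U -> U = U
(a | (a -> a)) -> ((a -> a) -> a) = U -> U = U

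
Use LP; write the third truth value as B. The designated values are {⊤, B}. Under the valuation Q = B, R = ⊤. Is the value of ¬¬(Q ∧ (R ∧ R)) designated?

Yes

R ∧ R = ⊤ ∧ ⊤ = ⊤
Q ∧ (R ∧ R) = B ∧ ⊤ = B
¬(Q ∧ (R ∧ R)) = ¬B = B
¬¬(Q ∧ (R ∧ R)) = ¬B = B
B ∈ {⊤, B}.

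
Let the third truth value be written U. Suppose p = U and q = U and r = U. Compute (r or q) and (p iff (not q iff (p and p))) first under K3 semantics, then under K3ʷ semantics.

In K3: r or q = U or U = U
not q = not U = U
p and p = U and U = U
not q iff (p and p) = U iff U = U
p iff (not q iff (p and p)) = U iff U = U
(r or q) and (p iff (not q iff (p and p))) = U and U = U
In K3ʷ: r or q = U or U = U
not q = not U = U
p and p = U and U = U
not q iff (p and p) = U iff U = U
p iff (not q iff (p and p)) = U iff U = U
(r or q) and (p iff (not q iff (p and p))) = U and U = U

U; U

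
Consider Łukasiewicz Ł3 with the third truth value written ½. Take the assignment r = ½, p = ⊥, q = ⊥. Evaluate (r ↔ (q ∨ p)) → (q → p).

q ∨ p = ⊥ ∨ ⊥ = ⊥
r ↔ (q ∨ p) = ½ ↔ ⊥ = ½  [1 − |½−0|]
q → p = ⊥ → ⊥ = ⊤
(r ↔ (q ∨ p)) → (q → p) = ½ → ⊤ = ⊤

⊤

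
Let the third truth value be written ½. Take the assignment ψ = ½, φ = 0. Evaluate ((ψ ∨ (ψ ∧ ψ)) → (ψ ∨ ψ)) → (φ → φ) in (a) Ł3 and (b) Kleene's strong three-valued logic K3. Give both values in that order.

1; 1

In Ł3: ψ ∧ ψ = ½ ∧ ½ = ½
ψ ∨ (ψ ∧ ψ) = ½ ∨ ½ = ½
ψ ∨ ψ = ½ ∨ ½ = ½
(ψ ∨ (ψ ∧ ψ)) → (ψ ∨ ψ) = ½ → ½ = 1
φ → φ = 0 → 0 = 1
((ψ ∨ (ψ ∧ ψ)) → (ψ ∨ ψ)) → (φ → φ) = 1 → 1 = 1
In Kleene's strong three-valued logic K3: ψ ∧ ψ = ½ ∧ ½ = ½
ψ ∨ (ψ ∧ ψ) = ½ ∨ ½ = ½
ψ ∨ ψ = ½ ∨ ½ = ½
(ψ ∨ (ψ ∧ ψ)) → (ψ ∨ ψ) = ½ → ½ = ½
φ → φ = 0 → 0 = 1
((ψ ∨ (ψ ∧ ψ)) → (ψ ∨ ψ)) → (φ → φ) = ½ → 1 = 1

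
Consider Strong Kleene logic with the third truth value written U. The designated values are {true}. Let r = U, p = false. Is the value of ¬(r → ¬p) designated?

No

¬p = ¬false = true
r → ¬p = U → true = true  [¬U ∨ true]
¬(r → ¬p) = ¬true = false
false ∉ {true}.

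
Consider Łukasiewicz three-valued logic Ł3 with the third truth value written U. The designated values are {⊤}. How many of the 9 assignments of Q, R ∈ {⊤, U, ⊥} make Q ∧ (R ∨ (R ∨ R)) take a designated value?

Designated under: (Q=⊤, R=⊤).

1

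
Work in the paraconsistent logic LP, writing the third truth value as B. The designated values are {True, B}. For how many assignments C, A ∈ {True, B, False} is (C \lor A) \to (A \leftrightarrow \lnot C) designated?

8

Of the 9 assignments, 8 give a value in {True, B}.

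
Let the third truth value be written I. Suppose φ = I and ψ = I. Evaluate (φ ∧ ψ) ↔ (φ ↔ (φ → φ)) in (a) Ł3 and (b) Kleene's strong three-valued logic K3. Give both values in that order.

True; I

In Ł3: φ ∧ ψ = I ∧ I = I
φ → φ = I → I = True  [min(1, 1−½+½)]
φ ↔ (φ → φ) = I ↔ True = I
(φ ∧ ψ) ↔ (φ ↔ (φ → φ)) = I ↔ I = True
In Kleene's strong three-valued logic K3: φ ∧ ψ = I ∧ I = I
φ → φ = I → I = I
φ ↔ (φ → φ) = I ↔ I = I
(φ ∧ ψ) ↔ (φ ↔ (φ → φ)) = I ↔ I = I
They differ because Ł3 and Kleene's strong three-valued logic K3 treat I differently under implication.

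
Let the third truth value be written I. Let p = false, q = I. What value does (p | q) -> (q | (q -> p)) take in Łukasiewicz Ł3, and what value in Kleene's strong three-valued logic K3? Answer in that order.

In Łukasiewicz Ł3: p | q = false | I = I
q -> p = I -> false = I  [min(1, 1−½+0)]
q | (q -> p) = I | I = I
(p | q) -> (q | (q -> p)) = I -> I = true
In Kleene's strong three-valued logic K3: p | q = false | I = I
q -> p = I -> false = I  [~I | false]
q | (q -> p) = I | I = I
(p | q) -> (q | (q -> p)) = I -> I = I
They differ because Łukasiewicz Ł3 and Kleene's strong three-valued logic K3 treat I differently under implication.

true; I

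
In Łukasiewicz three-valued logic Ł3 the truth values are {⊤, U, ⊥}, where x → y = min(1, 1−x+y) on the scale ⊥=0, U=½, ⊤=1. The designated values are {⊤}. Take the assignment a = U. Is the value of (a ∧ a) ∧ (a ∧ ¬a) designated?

No

a ∧ a = U ∧ U = U
¬a = ¬U = U
a ∧ ¬a = U ∧ U = U
(a ∧ a) ∧ (a ∧ ¬a) = U ∧ U = U
U ∉ {⊤}.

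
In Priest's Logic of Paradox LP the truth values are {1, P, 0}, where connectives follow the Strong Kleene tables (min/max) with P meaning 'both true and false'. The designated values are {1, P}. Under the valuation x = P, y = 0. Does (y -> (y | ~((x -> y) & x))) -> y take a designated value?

x -> y = P -> 0 = P  [~P | 0]
(x -> y) & x = P & P = P
~((x -> y) & x) = ~P = P
y | ~((x -> y) & x) = 0 | P = P
y -> (y | ~((x -> y) & x)) = 0 -> P = 1
(y -> (y | ~((x -> y) & x))) -> y = 1 -> 0 = 0
0 ∉ {1, P}.

No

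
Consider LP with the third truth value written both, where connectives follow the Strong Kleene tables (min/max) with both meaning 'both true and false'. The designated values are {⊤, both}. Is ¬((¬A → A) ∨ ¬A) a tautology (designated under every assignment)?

Countermodel: A=⊤ gives ⊥, which is not designated.

No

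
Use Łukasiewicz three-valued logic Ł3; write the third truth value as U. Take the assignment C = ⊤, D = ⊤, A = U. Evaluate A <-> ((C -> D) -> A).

⊤

C -> D = ⊤ -> ⊤ = ⊤
(C -> D) -> A = ⊤ -> U = U  [min(1, 1−1+½)]
A <-> ((C -> D) -> A) = U <-> U = ⊤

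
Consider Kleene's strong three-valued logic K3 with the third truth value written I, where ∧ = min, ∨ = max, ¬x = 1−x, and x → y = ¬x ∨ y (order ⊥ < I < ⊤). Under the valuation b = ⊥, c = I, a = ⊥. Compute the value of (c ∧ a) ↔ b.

c ∧ a = I ∧ ⊥ = ⊥
(c ∧ a) ↔ b = ⊥ ↔ ⊥ = ⊤

⊤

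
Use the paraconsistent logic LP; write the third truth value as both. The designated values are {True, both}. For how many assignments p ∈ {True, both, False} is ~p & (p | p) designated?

p=True: False ·
p=both: both ✓
p=False: False ·

1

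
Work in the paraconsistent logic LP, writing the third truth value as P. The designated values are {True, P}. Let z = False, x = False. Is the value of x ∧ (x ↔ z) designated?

No

x ↔ z = False ↔ False = True
x ∧ (x ↔ z) = False ∧ True = False
False ∉ {True, P}.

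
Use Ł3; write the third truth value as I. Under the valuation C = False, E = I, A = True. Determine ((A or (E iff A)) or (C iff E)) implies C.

False

E iff A = I iff True = I  [1 − |½−1|]
A or (E iff A) = True or I = True
C iff E = False iff I = I
(A or (E iff A)) or (C iff E) = True or I = True
((A or (E iff A)) or (C iff E)) implies C = True implies False = False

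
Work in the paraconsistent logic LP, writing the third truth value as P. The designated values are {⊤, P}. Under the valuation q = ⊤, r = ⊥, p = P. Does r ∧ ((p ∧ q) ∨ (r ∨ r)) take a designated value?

p ∧ q = P ∧ ⊤ = P
r ∨ r = ⊥ ∨ ⊥ = ⊥
(p ∧ q) ∨ (r ∨ r) = P ∨ ⊥ = P
r ∧ ((p ∧ q) ∨ (r ∨ r)) = ⊥ ∧ P = ⊥
⊥ ∉ {⊤, P}.

No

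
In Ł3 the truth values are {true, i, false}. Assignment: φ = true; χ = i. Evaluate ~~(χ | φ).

true

χ | φ = i | true = true
~(χ | φ) = ~true = false
~~(χ | φ) = ~false = true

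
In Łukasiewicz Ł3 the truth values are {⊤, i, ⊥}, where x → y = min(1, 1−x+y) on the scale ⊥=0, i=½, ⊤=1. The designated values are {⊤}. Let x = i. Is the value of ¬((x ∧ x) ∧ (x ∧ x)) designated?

x ∧ x = i ∧ i = i
x ∧ x = i ∧ i = i
(x ∧ x) ∧ (x ∧ x) = i ∧ i = i
¬((x ∧ x) ∧ (x ∧ x)) = ¬i = i
i ∉ {⊤}.

No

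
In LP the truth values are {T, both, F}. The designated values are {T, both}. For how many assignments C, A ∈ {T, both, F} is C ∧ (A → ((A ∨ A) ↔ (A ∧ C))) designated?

Of the 9 assignments, 6 give a value in {T, both}.

6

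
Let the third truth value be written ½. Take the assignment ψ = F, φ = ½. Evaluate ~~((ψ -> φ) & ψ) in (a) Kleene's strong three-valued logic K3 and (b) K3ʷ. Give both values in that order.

F; ½

In Kleene's strong three-valued logic K3: ψ -> φ = F -> ½ = T
(ψ -> φ) & ψ = T & F = F
~((ψ -> φ) & ψ) = ~F = T
~~((ψ -> φ) & ψ) = ~T = F
In K3ʷ: ψ -> φ = F -> ½ = ½  [any arg is the third value ⇒ result is the third value]
(ψ -> φ) & ψ = ½ & F = ½
~((ψ -> φ) & ψ) = ~½ = ½
~~((ψ -> φ) & ψ) = ~½ = ½
They differ because Kleene's strong three-valued logic K3 and K3ʷ treat ½ differently under the binary connectives.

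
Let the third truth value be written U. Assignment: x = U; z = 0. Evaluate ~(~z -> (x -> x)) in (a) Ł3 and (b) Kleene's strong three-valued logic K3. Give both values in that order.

0; U

In Ł3: ~z = ~0 = 1
x -> x = U -> U = 1  [min(1, 1−½+½)]
~z -> (x -> x) = 1 -> 1 = 1
~(~z -> (x -> x)) = ~1 = 0
In Kleene's strong three-valued logic K3: ~z = ~0 = 1
x -> x = U -> U = U  [~U | U]
~z -> (x -> x) = 1 -> U = U
~(~z -> (x -> x)) = ~U = U
They differ because Ł3 and Kleene's strong three-valued logic K3 treat U differently under implication.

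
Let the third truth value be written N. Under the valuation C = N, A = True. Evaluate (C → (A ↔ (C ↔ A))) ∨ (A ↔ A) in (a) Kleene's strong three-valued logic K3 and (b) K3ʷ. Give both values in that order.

True; N

In Kleene's strong three-valued logic K3: C ↔ A = N ↔ True = N
A ↔ (C ↔ A) = True ↔ N = N
C → (A ↔ (C ↔ A)) = N → N = N
A ↔ A = True ↔ True = True
(C → (A ↔ (C ↔ A))) ∨ (A ↔ A) = N ∨ True = True
In K3ʷ: C ↔ A = N ↔ True = N
A ↔ (C ↔ A) = True ↔ N = N
C → (A ↔ (C ↔ A)) = N → N = N  [any arg is the third value ⇒ result is the third value]
A ↔ A = True ↔ True = True
(C → (A ↔ (C ↔ A))) ∨ (A ↔ A) = N ∨ True = N
They differ because Kleene's strong three-valued logic K3 and K3ʷ treat N differently under the binary connectives.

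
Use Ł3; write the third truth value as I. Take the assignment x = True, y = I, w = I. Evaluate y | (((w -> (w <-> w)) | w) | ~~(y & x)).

w <-> w = I <-> I = True  [1 − |½−½|]
w -> (w <-> w) = I -> True = True
(w -> (w <-> w)) | w = True | I = True
y & x = I & True = I
~(y & x) = ~I = I
~~(y & x) = ~I = I
((w -> (w <-> w)) | w) | ~~(y & x) = True | I = True
y | (((w -> (w <-> w)) | w) | ~~(y & x)) = I | True = True

True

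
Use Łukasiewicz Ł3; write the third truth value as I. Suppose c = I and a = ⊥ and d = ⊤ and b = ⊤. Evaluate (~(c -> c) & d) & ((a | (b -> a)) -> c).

⊥

c -> c = I -> I = ⊤  [min(1, 1−½+½)]
~(c -> c) = ~⊤ = ⊥
~(c -> c) & d = ⊥ & ⊤ = ⊥
b -> a = ⊤ -> ⊥ = ⊥
a | (b -> a) = ⊥ | ⊥ = ⊥
(a | (b -> a)) -> c = ⊥ -> I = ⊤
(~(c -> c) & d) & ((a | (b -> a)) -> c) = ⊥ & ⊤ = ⊥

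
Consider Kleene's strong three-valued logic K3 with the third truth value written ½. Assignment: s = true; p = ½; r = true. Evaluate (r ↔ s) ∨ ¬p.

true

r ↔ s = true ↔ true = true
¬p = ¬½ = ½
(r ↔ s) ∨ ¬p = true ∨ ½ = true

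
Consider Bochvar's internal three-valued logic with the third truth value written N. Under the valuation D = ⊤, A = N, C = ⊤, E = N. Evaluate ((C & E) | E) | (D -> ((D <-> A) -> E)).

N

C & E = ⊤ & N = N
(C & E) | E = N | N = N
D <-> A = ⊤ <-> N = N
(D <-> A) -> E = N -> N = N  [any arg is the third value ⇒ result is the third value]
D -> ((D <-> A) -> E) = ⊤ -> N = N
((C & E) | E) | (D -> ((D <-> A) -> E)) = N | N = N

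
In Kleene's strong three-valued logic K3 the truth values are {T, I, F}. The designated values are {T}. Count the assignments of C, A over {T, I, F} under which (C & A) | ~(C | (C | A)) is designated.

2

Designated under: (C=T, A=T); (C=F, A=F).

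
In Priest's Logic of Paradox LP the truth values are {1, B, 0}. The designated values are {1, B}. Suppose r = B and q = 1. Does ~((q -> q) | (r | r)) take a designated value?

q -> q = 1 -> 1 = 1
r | r = B | B = B
(q -> q) | (r | r) = 1 | B = 1
~((q -> q) | (r | r)) = ~1 = 0
0 ∉ {1, B}.

No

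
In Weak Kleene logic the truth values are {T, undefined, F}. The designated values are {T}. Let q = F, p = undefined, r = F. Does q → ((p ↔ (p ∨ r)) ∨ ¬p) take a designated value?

No

p ∨ r = undefined ∨ F = undefined
p ↔ (p ∨ r) = undefined ↔ undefined = undefined
¬p = ¬undefined = undefined
(p ↔ (p ∨ r)) ∨ ¬p = undefined ∨ undefined = undefined
q → ((p ↔ (p ∨ r)) ∨ ¬p) = F → undefined = undefined  [any arg is the third value ⇒ result is the third value]
undefined ∉ {T}.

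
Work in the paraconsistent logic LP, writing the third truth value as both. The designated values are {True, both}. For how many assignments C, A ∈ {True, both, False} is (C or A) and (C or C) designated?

6

Of the 9 assignments, 6 give a value in {True, both}.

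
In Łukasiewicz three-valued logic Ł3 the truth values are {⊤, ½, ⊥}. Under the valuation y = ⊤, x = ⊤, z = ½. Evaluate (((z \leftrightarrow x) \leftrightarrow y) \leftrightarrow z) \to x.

z \leftrightarrow x = ½ \leftrightarrow ⊤ = ½  [1 − |½−1|]
(z \leftrightarrow x) \leftrightarrow y = ½ \leftrightarrow ⊤ = ½
((z \leftrightarrow x) \leftrightarrow y) \leftrightarrow z = ½ \leftrightarrow ½ = ⊤
(((z \leftrightarrow x) \leftrightarrow y) \leftrightarrow z) \to x = ⊤ \to ⊤ = ⊤

⊤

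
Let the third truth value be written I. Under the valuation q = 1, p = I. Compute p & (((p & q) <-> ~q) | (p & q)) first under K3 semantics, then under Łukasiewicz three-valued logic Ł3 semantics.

In K3: p & q = I & 1 = I
~q = ~1 = 0
(p & q) <-> ~q = I <-> 0 = I
p & q = I & 1 = I
((p & q) <-> ~q) | (p & q) = I | I = I
p & (((p & q) <-> ~q) | (p & q)) = I & I = I
In Łukasiewicz three-valued logic Ł3: p & q = I & 1 = I
~q = ~1 = 0
(p & q) <-> ~q = I <-> 0 = I
p & q = I & 1 = I
((p & q) <-> ~q) | (p & q) = I | I = I
p & (((p & q) <-> ~q) | (p & q)) = I & I = I

I; I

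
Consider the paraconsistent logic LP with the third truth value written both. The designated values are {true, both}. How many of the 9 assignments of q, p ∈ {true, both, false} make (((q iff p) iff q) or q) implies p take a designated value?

8

Of the 9 assignments, 8 give a value in {true, both}.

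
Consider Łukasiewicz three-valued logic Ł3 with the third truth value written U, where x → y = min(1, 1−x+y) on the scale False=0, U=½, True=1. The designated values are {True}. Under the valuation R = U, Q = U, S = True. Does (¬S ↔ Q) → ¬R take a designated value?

¬S = ¬True = False
¬S ↔ Q = False ↔ U = U  [1 − |0−½|]
¬R = ¬U = U
(¬S ↔ Q) → ¬R = U → U = True
True ∈ {True}.

Yes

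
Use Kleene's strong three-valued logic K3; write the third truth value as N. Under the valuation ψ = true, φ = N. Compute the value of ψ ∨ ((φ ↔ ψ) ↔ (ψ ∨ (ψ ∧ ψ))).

φ ↔ ψ = N ↔ true = N
ψ ∧ ψ = true ∧ true = true
ψ ∨ (ψ ∧ ψ) = true ∨ true = true
(φ ↔ ψ) ↔ (ψ ∨ (ψ ∧ ψ)) = N ↔ true = N
ψ ∨ ((φ ↔ ψ) ↔ (ψ ∨ (ψ ∧ ψ))) = true ∨ N = true

true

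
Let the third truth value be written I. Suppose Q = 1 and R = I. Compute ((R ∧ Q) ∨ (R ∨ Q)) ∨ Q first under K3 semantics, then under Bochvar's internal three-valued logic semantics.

In K3: R ∧ Q = I ∧ 1 = I
R ∨ Q = I ∨ 1 = 1
(R ∧ Q) ∨ (R ∨ Q) = I ∨ 1 = 1
((R ∧ Q) ∨ (R ∨ Q)) ∨ Q = 1 ∨ 1 = 1
In Bochvar's internal three-valued logic: R ∧ Q = I ∧ 1 = I
R ∨ Q = I ∨ 1 = I
(R ∧ Q) ∨ (R ∨ Q) = I ∨ I = I
((R ∧ Q) ∨ (R ∨ Q)) ∨ Q = I ∨ 1 = I
They differ because K3 and Bochvar's internal three-valued logic treat I differently under the binary connectives.

1; I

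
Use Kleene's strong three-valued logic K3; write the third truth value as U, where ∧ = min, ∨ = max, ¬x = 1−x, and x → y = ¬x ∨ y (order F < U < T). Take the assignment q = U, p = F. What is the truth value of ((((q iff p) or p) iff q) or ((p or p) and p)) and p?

q iff p = U iff F = U
(q iff p) or p = U or F = U
((q iff p) or p) iff q = U iff U = U
p or p = F or F = F
(p or p) and p = F and F = F
(((q iff p) or p) iff q) or ((p or p) and p) = U or F = U
((((q iff p) or p) iff q) or ((p or p) and p)) and p = U and F = F

F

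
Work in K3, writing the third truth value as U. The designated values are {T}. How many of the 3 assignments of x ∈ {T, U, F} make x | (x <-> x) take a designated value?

x=T: T ✓
x=U: U ·
x=F: T ✓

2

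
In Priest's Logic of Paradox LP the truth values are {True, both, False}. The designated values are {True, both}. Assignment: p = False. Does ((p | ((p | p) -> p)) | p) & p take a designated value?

No

p | p = False | False = False
(p | p) -> p = False -> False = True
p | ((p | p) -> p) = False | True = True
(p | ((p | p) -> p)) | p = True | False = True
((p | ((p | p) -> p)) | p) & p = True & False = False
False ∉ {True, both}.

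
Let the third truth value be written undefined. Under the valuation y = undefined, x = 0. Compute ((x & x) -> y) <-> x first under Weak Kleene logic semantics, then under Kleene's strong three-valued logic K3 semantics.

In Weak Kleene logic: x & x = 0 & 0 = 0
(x & x) -> y = 0 -> undefined = undefined  [any arg is the third value ⇒ result is the third value]
((x & x) -> y) <-> x = undefined <-> 0 = undefined
In Kleene's strong three-valued logic K3: x & x = 0 & 0 = 0
(x & x) -> y = 0 -> undefined = 1
((x & x) -> y) <-> x = 1 <-> 0 = 0
They differ because Weak Kleene logic and Kleene's strong three-valued logic K3 treat undefined differently under the binary connectives.

undefined; 0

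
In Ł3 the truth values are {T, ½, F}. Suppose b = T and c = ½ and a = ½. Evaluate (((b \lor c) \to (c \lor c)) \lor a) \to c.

b \lor c = T \lor ½ = T
c \lor c = ½ \lor ½ = ½
(b \lor c) \to (c \lor c) = T \to ½ = ½  [min(1, 1−1+½)]
((b \lor c) \to (c \lor c)) \lor a = ½ \lor ½ = ½
(((b \lor c) \to (c \lor c)) \lor a) \to c = ½ \to ½ = T

T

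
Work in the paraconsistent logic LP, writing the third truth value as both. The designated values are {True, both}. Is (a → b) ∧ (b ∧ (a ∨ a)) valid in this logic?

No

Countermodel: a=True, b=False gives False, which is not designated.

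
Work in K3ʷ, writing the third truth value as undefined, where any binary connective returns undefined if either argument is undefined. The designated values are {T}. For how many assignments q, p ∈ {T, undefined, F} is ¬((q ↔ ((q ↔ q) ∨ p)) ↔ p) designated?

Designated under: (q=T, p=F); (q=F, p=T).

2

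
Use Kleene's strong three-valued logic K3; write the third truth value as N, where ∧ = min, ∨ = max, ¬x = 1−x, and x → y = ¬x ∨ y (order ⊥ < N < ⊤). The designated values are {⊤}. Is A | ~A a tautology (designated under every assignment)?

No

Countermodel: A=N gives N, which is not designated.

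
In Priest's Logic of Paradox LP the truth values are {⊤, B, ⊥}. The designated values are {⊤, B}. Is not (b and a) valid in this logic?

No

Countermodel: b=⊤, a=⊤ gives ⊥, which is not designated.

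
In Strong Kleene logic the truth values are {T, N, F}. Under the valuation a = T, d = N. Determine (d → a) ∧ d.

d → a = N → T = T  [¬N ∨ T]
(d → a) ∧ d = T ∧ N = N

N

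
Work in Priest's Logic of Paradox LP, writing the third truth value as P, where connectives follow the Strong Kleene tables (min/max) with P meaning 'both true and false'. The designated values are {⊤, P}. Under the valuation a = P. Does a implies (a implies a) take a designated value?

Yes

a implies a = P implies P = P  [not P or P]
a implies (a implies a) = P implies P = P
P ∈ {⊤, P}.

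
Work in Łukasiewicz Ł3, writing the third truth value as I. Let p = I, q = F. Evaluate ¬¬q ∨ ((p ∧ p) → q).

I

¬q = ¬F = T
¬¬q = ¬T = F
p ∧ p = I ∧ I = I
(p ∧ p) → q = I → F = I  [min(1, 1−½+0)]
¬¬q ∨ ((p ∧ p) → q) = F ∨ I = I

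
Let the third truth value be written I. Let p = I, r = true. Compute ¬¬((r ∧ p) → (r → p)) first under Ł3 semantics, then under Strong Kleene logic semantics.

In Ł3: r ∧ p = true ∧ I = I
r → p = true → I = I  [min(1, 1−1+½)]
(r ∧ p) → (r → p) = I → I = true
¬((r ∧ p) → (r → p)) = ¬true = false
¬¬((r ∧ p) → (r → p)) = ¬false = true
In Strong Kleene logic: r ∧ p = true ∧ I = I
r → p = true → I = I
(r ∧ p) → (r → p) = I → I = I
¬((r ∧ p) → (r → p)) = ¬I = I
¬¬((r ∧ p) → (r → p)) = ¬I = I
They differ because Ł3 and Strong Kleene logic treat I differently under implication.

true; I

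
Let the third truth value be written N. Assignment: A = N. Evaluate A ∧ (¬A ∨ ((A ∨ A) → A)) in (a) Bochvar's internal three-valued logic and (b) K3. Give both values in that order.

In Bochvar's internal three-valued logic: ¬A = ¬N = N
A ∨ A = N ∨ N = N
(A ∨ A) → A = N → N = N  [any arg is the third value ⇒ result is the third value]
¬A ∨ ((A ∨ A) → A) = N ∨ N = N
A ∧ (¬A ∨ ((A ∨ A) → A)) = N ∧ N = N
In K3: ¬A = ¬N = N
A ∨ A = N ∨ N = N
(A ∨ A) → A = N → N = N  [¬N ∨ N]
¬A ∨ ((A ∨ A) → A) = N ∨ N = N
A ∧ (¬A ∨ ((A ∨ A) → A)) = N ∧ N = N

N; N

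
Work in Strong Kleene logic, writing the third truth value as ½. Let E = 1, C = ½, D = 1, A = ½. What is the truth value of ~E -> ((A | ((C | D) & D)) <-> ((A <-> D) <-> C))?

1

~E = ~1 = 0
C | D = ½ | 1 = 1
(C | D) & D = 1 & 1 = 1
A | ((C | D) & D) = ½ | 1 = 1
A <-> D = ½ <-> 1 = ½
(A <-> D) <-> C = ½ <-> ½ = ½
(A | ((C | D) & D)) <-> ((A <-> D) <-> C) = 1 <-> ½ = ½
~E -> ((A | ((C | D) & D)) <-> ((A <-> D) <-> C)) = 0 -> ½ = 1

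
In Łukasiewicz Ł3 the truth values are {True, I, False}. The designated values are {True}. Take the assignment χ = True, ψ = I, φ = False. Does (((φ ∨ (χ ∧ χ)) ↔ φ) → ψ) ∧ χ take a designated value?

χ ∧ χ = True ∧ True = True
φ ∨ (χ ∧ χ) = False ∨ True = True
(φ ∨ (χ ∧ χ)) ↔ φ = True ↔ False = False
((φ ∨ (χ ∧ χ)) ↔ φ) → ψ = False → I = True  [min(1, 1−0+½)]
(((φ ∨ (χ ∧ χ)) ↔ φ) → ψ) ∧ χ = True ∧ True = True
True ∈ {True}.

Yes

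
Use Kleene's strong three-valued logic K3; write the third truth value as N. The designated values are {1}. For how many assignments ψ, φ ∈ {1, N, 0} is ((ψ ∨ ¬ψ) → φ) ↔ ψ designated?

Designated under: (ψ=1, φ=1); (ψ=0, φ=0).

2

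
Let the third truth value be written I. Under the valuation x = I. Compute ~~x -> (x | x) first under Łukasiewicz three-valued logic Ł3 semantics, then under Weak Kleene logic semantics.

In Łukasiewicz three-valued logic Ł3: ~x = ~I = I
~~x = ~I = I
x | x = I | I = I
~~x -> (x | x) = I -> I = T
In Weak Kleene logic: ~x = ~I = I
~~x = ~I = I
x | x = I | I = I
~~x -> (x | x) = I -> I = I  [any arg is the third value ⇒ result is the third value]
They differ because Łukasiewicz three-valued logic Ł3 and Weak Kleene logic treat I differently under the binary connectives.

T; I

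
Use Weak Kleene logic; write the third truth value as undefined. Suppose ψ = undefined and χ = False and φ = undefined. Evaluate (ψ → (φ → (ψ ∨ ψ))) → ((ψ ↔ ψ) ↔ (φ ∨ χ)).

ψ ∨ ψ = undefined ∨ undefined = undefined
φ → (ψ ∨ ψ) = undefined → undefined = undefined
ψ → (φ → (ψ ∨ ψ)) = undefined → undefined = undefined
ψ ↔ ψ = undefined ↔ undefined = undefined
φ ∨ χ = undefined ∨ False = undefined
(ψ ↔ ψ) ↔ (φ ∨ χ) = undefined ↔ undefined = undefined
(ψ → (φ → (ψ ∨ ψ))) → ((ψ ↔ ψ) ↔ (φ ∨ χ)) = undefined → undefined = undefined

undefined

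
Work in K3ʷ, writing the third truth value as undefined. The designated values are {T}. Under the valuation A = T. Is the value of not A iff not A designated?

Yes

not A = not T = F
not A = not T = F
not A iff not A = F iff F = T
T ∈ {T}.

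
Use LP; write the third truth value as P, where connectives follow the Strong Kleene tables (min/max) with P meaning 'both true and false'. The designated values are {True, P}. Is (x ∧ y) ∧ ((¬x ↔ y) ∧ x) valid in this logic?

Countermodel: x=True, y=True gives False, which is not designated.

No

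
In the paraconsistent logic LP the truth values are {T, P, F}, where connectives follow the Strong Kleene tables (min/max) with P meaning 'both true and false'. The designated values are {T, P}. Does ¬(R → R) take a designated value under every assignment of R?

Countermodel: R=T gives F, which is not designated.

No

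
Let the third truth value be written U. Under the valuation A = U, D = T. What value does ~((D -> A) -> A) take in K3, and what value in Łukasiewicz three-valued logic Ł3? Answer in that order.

In K3: D -> A = T -> U = U  [~T | U]
(D -> A) -> A = U -> U = U
~((D -> A) -> A) = ~U = U
In Łukasiewicz three-valued logic Ł3: D -> A = T -> U = U  [min(1, 1−1+½)]
(D -> A) -> A = U -> U = T
~((D -> A) -> A) = ~T = F
They differ because K3 and Łukasiewicz three-valued logic Ł3 treat U differently under implication.

U; F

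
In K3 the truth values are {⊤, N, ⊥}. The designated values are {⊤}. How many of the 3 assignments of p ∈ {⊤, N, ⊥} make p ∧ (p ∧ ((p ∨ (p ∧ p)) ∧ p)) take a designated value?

p=⊤: ⊤ ✓
p=N: N ·
p=⊥: ⊥ ·

1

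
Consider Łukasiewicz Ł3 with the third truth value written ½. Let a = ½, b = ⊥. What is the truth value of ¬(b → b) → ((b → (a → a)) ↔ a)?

⊤

b → b = ⊥ → ⊥ = ⊤
¬(b → b) = ¬⊤ = ⊥
a → a = ½ → ½ = ⊤  [min(1, 1−½+½)]
b → (a → a) = ⊥ → ⊤ = ⊤
(b → (a → a)) ↔ a = ⊤ ↔ ½ = ½
¬(b → b) → ((b → (a → a)) ↔ a) = ⊥ → ½ = ⊤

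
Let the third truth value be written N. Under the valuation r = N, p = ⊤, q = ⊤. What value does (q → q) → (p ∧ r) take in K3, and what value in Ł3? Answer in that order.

N; N

In K3: q → q = ⊤ → ⊤ = ⊤
p ∧ r = ⊤ ∧ N = N
(q → q) → (p ∧ r) = ⊤ → N = N  [¬⊤ ∨ N]
In Ł3: q → q = ⊤ → ⊤ = ⊤
p ∧ r = ⊤ ∧ N = N
(q → q) → (p ∧ r) = ⊤ → N = N  [min(1, 1−1+½)]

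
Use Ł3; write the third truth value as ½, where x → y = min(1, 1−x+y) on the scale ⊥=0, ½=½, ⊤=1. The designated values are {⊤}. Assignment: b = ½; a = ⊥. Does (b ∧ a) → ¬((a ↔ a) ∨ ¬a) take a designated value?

b ∧ a = ½ ∧ ⊥ = ⊥
a ↔ a = ⊥ ↔ ⊥ = ⊤
¬a = ¬⊥ = ⊤
(a ↔ a) ∨ ¬a = ⊤ ∨ ⊤ = ⊤
¬((a ↔ a) ∨ ¬a) = ¬⊤ = ⊥
(b ∧ a) → ¬((a ↔ a) ∨ ¬a) = ⊥ → ⊥ = ⊤
⊤ ∈ {⊤}.

Yes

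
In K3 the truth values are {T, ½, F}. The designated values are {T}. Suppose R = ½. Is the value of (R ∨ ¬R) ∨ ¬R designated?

¬R = ¬½ = ½
R ∨ ¬R = ½ ∨ ½ = ½
¬R = ¬½ = ½
(R ∨ ¬R) ∨ ¬R = ½ ∨ ½ = ½
½ ∉ {T}.

No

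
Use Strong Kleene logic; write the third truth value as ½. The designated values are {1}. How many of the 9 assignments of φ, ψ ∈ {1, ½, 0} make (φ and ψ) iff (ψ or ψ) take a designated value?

4

Designated under: (φ=1, ψ=1); (φ=1, ψ=0); (φ=½, ψ=0); (φ=0, ψ=0).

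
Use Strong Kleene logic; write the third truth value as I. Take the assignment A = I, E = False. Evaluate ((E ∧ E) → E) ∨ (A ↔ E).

True

E ∧ E = False ∧ False = False
(E ∧ E) → E = False → False = True
A ↔ E = I ↔ False = I
((E ∧ E) → E) ∨ (A ↔ E) = True ∨ I = True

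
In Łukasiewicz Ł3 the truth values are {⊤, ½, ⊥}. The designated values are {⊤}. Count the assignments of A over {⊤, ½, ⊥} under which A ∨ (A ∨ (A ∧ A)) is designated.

A=⊤: ⊤ ✓
A=½: ½ ·
A=⊥: ⊥ ·

1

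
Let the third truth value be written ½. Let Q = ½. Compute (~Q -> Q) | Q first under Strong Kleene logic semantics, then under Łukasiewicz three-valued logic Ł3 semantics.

½; True

In Strong Kleene logic: ~Q = ~½ = ½
~Q -> Q = ½ -> ½ = ½  [~½ | ½]
(~Q -> Q) | Q = ½ | ½ = ½
In Łukasiewicz three-valued logic Ł3: ~Q = ~½ = ½
~Q -> Q = ½ -> ½ = True
(~Q -> Q) | Q = True | ½ = True
They differ because Strong Kleene logic and Łukasiewicz three-valued logic Ł3 treat ½ differently under implication.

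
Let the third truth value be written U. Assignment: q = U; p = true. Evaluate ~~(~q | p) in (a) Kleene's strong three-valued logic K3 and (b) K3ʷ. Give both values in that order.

true; U

In Kleene's strong three-valued logic K3: ~q = ~U = U
~q | p = U | true = true
~(~q | p) = ~true = false
~~(~q | p) = ~false = true
In K3ʷ: ~q = ~U = U
~q | p = U | true = U
~(~q | p) = ~U = U
~~(~q | p) = ~U = U
They differ because Kleene's strong three-valued logic K3 and K3ʷ treat U differently under the binary connectives.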